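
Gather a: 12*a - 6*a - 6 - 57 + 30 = 6*a - 33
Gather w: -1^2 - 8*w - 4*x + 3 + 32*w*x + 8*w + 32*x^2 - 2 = 32*w*x + 32*x^2 - 4*x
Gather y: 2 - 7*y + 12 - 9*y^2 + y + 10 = -9*y^2 - 6*y + 24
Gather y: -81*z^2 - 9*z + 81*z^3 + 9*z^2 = 81*z^3 - 72*z^2 - 9*z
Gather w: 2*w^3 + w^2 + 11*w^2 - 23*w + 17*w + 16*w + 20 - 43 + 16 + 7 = 2*w^3 + 12*w^2 + 10*w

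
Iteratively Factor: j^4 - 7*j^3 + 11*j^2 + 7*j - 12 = (j - 3)*(j^3 - 4*j^2 - j + 4) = (j - 3)*(j + 1)*(j^2 - 5*j + 4) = (j - 4)*(j - 3)*(j + 1)*(j - 1)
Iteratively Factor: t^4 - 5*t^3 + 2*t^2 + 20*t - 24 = (t + 2)*(t^3 - 7*t^2 + 16*t - 12) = (t - 2)*(t + 2)*(t^2 - 5*t + 6) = (t - 3)*(t - 2)*(t + 2)*(t - 2)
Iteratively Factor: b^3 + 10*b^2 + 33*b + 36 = (b + 3)*(b^2 + 7*b + 12) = (b + 3)^2*(b + 4)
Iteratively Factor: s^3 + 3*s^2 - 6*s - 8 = (s - 2)*(s^2 + 5*s + 4) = (s - 2)*(s + 4)*(s + 1)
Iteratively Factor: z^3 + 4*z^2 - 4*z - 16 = (z - 2)*(z^2 + 6*z + 8) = (z - 2)*(z + 2)*(z + 4)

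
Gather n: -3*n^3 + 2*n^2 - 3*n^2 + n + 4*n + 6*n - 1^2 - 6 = -3*n^3 - n^2 + 11*n - 7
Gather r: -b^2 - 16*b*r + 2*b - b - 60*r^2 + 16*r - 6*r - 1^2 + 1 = -b^2 + b - 60*r^2 + r*(10 - 16*b)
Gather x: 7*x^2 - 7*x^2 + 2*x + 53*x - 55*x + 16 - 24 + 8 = 0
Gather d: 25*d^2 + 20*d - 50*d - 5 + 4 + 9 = 25*d^2 - 30*d + 8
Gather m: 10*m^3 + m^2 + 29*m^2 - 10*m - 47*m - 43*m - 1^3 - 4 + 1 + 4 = 10*m^3 + 30*m^2 - 100*m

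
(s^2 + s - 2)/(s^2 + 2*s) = (s - 1)/s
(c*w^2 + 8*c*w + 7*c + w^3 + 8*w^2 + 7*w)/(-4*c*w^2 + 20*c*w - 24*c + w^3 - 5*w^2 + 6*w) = (c*w^2 + 8*c*w + 7*c + w^3 + 8*w^2 + 7*w)/(-4*c*w^2 + 20*c*w - 24*c + w^3 - 5*w^2 + 6*w)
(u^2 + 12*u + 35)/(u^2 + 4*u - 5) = (u + 7)/(u - 1)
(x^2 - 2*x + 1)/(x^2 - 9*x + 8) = (x - 1)/(x - 8)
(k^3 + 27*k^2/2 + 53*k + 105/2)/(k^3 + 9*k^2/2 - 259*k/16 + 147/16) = 8*(2*k^2 + 13*k + 15)/(16*k^2 - 40*k + 21)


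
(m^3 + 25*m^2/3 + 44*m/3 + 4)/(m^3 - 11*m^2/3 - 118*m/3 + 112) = (3*m^2 + 7*m + 2)/(3*m^2 - 29*m + 56)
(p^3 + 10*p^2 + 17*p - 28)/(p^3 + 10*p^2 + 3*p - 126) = (p^2 + 3*p - 4)/(p^2 + 3*p - 18)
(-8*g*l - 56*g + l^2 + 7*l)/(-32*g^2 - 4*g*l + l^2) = (l + 7)/(4*g + l)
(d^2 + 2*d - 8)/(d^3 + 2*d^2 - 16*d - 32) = (d - 2)/(d^2 - 2*d - 8)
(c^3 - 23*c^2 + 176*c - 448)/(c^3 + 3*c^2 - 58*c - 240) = (c^2 - 15*c + 56)/(c^2 + 11*c + 30)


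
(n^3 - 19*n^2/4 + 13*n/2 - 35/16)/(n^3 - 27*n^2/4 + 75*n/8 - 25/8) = (8*n^2 - 34*n + 35)/(2*(4*n^2 - 25*n + 25))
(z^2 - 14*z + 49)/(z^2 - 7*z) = (z - 7)/z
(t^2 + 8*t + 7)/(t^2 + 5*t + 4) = (t + 7)/(t + 4)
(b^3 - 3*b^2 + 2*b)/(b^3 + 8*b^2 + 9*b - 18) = b*(b - 2)/(b^2 + 9*b + 18)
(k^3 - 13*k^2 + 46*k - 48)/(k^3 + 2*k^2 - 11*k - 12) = (k^2 - 10*k + 16)/(k^2 + 5*k + 4)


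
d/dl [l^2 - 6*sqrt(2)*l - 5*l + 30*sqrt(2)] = 2*l - 6*sqrt(2) - 5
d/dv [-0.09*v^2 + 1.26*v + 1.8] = 1.26 - 0.18*v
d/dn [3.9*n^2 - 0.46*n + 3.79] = 7.8*n - 0.46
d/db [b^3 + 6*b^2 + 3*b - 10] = 3*b^2 + 12*b + 3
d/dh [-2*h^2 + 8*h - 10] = 8 - 4*h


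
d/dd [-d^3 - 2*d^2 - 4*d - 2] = -3*d^2 - 4*d - 4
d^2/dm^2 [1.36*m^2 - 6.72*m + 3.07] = 2.72000000000000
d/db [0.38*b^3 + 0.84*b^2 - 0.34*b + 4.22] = 1.14*b^2 + 1.68*b - 0.34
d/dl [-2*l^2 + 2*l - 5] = 2 - 4*l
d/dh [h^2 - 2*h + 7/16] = 2*h - 2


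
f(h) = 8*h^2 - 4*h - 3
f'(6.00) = 92.00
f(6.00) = 261.00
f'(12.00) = 188.00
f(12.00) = 1101.00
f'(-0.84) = -17.44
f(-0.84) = 6.00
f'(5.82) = 89.12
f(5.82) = 244.70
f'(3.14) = 46.24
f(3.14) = 63.32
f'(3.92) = 58.72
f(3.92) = 104.25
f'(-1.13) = -22.08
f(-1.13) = 11.74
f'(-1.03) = -20.48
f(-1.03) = 9.61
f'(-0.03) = -4.48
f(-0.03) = -2.87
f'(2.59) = 37.44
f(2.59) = 40.30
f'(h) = 16*h - 4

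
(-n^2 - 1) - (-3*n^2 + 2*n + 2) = 2*n^2 - 2*n - 3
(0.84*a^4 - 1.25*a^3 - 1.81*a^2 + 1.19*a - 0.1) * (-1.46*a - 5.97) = -1.2264*a^5 - 3.1898*a^4 + 10.1051*a^3 + 9.0683*a^2 - 6.9583*a + 0.597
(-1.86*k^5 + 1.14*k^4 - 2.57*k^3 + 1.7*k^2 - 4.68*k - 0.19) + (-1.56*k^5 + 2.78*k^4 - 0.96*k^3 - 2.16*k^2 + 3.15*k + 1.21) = -3.42*k^5 + 3.92*k^4 - 3.53*k^3 - 0.46*k^2 - 1.53*k + 1.02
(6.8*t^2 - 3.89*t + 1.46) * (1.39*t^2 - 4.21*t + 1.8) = 9.452*t^4 - 34.0351*t^3 + 30.6463*t^2 - 13.1486*t + 2.628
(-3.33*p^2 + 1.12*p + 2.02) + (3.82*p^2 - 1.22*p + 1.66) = 0.49*p^2 - 0.0999999999999999*p + 3.68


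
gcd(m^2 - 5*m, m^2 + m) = m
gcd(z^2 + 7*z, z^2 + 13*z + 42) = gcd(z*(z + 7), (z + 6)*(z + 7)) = z + 7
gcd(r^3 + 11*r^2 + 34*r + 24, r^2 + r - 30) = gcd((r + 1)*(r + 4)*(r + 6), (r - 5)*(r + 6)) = r + 6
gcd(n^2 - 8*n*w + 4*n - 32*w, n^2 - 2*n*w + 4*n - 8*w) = n + 4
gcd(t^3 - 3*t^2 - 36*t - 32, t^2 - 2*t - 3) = t + 1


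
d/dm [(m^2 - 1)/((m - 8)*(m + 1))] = -7/(m^2 - 16*m + 64)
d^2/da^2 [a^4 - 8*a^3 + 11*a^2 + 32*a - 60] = 12*a^2 - 48*a + 22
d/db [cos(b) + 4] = -sin(b)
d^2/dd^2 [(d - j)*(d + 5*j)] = 2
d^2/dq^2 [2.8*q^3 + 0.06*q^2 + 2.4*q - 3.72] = 16.8*q + 0.12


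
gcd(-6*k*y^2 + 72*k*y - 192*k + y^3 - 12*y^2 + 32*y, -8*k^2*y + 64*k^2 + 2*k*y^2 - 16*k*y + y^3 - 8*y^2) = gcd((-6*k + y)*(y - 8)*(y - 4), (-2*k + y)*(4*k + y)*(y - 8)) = y - 8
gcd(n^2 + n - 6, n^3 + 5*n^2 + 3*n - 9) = n + 3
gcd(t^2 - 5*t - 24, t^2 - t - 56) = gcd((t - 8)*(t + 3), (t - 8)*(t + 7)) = t - 8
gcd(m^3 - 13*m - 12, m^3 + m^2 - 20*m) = m - 4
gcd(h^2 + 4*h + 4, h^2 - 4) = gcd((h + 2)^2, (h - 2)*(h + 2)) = h + 2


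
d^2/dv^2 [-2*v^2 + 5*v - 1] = -4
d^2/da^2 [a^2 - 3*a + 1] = 2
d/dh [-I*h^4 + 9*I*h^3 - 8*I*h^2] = I*h*(-4*h^2 + 27*h - 16)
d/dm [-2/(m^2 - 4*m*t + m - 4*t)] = 2*(2*m - 4*t + 1)/(m^2 - 4*m*t + m - 4*t)^2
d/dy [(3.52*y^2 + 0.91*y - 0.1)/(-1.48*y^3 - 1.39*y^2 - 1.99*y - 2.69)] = (5.2096*y^4 + 2.6936*y^3 - 6.1839*y^2 - 19.2156*y - 2.6469)/(2.1904*y^6 + 4.1144*y^5 + 7.8225*y^4 + 13.4946*y^3 + 11.4383*y^2 + 10.7062*y + 7.2361)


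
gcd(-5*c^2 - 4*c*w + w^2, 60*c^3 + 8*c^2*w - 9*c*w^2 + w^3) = -5*c + w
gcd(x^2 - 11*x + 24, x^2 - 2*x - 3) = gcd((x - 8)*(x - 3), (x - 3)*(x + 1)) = x - 3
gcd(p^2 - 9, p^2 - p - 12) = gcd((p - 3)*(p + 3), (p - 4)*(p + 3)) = p + 3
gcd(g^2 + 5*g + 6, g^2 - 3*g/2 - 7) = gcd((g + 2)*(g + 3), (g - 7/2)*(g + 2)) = g + 2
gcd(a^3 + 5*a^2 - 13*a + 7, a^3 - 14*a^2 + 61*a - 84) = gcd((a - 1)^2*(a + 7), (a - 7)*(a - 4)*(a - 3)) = 1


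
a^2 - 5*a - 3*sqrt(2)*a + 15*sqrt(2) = (a - 5)*(a - 3*sqrt(2))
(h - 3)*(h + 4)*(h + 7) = h^3 + 8*h^2 - 5*h - 84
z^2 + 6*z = z*(z + 6)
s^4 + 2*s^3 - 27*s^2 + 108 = (s - 3)^2*(s + 2)*(s + 6)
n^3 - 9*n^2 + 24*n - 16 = (n - 4)^2*(n - 1)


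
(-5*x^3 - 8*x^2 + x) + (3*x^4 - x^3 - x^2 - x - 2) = 3*x^4 - 6*x^3 - 9*x^2 - 2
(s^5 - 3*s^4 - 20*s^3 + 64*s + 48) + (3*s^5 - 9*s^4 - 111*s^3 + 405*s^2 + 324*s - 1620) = 4*s^5 - 12*s^4 - 131*s^3 + 405*s^2 + 388*s - 1572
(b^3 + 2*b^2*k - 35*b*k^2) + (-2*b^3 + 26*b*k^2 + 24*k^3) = -b^3 + 2*b^2*k - 9*b*k^2 + 24*k^3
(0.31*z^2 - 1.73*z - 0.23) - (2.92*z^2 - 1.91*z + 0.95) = -2.61*z^2 + 0.18*z - 1.18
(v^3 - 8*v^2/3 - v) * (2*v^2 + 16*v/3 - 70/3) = 2*v^5 - 356*v^3/9 + 512*v^2/9 + 70*v/3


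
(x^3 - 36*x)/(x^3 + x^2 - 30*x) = (x - 6)/(x - 5)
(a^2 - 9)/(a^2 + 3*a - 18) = (a + 3)/(a + 6)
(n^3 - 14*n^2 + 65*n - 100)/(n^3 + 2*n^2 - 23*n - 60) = (n^2 - 9*n + 20)/(n^2 + 7*n + 12)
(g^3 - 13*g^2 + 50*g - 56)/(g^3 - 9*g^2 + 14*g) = (g - 4)/g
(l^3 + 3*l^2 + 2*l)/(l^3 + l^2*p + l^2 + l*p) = (l + 2)/(l + p)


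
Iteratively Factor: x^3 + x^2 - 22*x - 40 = (x + 4)*(x^2 - 3*x - 10) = (x - 5)*(x + 4)*(x + 2)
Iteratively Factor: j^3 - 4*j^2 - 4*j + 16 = (j - 2)*(j^2 - 2*j - 8) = (j - 4)*(j - 2)*(j + 2)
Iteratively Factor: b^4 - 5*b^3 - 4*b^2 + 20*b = (b)*(b^3 - 5*b^2 - 4*b + 20) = b*(b + 2)*(b^2 - 7*b + 10) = b*(b - 2)*(b + 2)*(b - 5)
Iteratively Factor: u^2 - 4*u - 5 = (u - 5)*(u + 1)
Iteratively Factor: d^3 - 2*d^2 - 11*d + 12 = (d - 1)*(d^2 - d - 12) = (d - 1)*(d + 3)*(d - 4)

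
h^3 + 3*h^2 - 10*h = h*(h - 2)*(h + 5)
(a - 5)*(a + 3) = a^2 - 2*a - 15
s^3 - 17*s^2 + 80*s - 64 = (s - 8)^2*(s - 1)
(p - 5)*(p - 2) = p^2 - 7*p + 10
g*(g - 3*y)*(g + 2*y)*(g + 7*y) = g^4 + 6*g^3*y - 13*g^2*y^2 - 42*g*y^3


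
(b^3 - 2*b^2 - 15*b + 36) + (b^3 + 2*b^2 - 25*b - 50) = 2*b^3 - 40*b - 14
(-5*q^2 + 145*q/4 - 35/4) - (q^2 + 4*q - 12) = -6*q^2 + 129*q/4 + 13/4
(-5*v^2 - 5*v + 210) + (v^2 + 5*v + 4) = 214 - 4*v^2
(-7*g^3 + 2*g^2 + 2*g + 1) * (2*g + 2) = -14*g^4 - 10*g^3 + 8*g^2 + 6*g + 2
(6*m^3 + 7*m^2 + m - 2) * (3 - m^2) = -6*m^5 - 7*m^4 + 17*m^3 + 23*m^2 + 3*m - 6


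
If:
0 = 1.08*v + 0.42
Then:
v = -0.39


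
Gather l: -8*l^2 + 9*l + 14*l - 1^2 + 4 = -8*l^2 + 23*l + 3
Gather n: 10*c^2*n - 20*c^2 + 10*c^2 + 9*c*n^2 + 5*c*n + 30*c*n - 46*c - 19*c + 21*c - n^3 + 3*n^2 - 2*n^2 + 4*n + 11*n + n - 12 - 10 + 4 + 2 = -10*c^2 - 44*c - n^3 + n^2*(9*c + 1) + n*(10*c^2 + 35*c + 16) - 16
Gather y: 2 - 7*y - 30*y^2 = -30*y^2 - 7*y + 2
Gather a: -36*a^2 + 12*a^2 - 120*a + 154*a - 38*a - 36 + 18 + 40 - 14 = -24*a^2 - 4*a + 8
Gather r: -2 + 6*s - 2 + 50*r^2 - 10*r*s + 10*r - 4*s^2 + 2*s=50*r^2 + r*(10 - 10*s) - 4*s^2 + 8*s - 4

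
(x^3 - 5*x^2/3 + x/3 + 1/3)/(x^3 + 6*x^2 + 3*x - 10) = (3*x^2 - 2*x - 1)/(3*(x^2 + 7*x + 10))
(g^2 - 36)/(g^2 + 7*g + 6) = (g - 6)/(g + 1)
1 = 1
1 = 1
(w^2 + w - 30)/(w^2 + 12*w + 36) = (w - 5)/(w + 6)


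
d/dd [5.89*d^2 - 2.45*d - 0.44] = 11.78*d - 2.45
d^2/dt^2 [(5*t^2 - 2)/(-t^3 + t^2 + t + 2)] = 2*(-5*t^6 - 3*t^4 - 81*t^3 + 30*t^2 + 18*t - 22)/(t^9 - 3*t^8 - t^6 + 12*t^5 + 3*t^4 - t^3 - 18*t^2 - 12*t - 8)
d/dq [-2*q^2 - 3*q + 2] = -4*q - 3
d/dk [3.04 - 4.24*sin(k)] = -4.24*cos(k)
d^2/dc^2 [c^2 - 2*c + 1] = 2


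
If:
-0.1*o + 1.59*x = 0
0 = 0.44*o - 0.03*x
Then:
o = 0.00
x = 0.00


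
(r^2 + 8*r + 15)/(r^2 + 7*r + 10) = (r + 3)/(r + 2)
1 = 1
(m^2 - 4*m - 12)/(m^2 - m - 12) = (-m^2 + 4*m + 12)/(-m^2 + m + 12)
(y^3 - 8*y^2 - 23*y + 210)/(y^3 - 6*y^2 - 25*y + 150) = (y - 7)/(y - 5)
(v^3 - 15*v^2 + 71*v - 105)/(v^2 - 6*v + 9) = (v^2 - 12*v + 35)/(v - 3)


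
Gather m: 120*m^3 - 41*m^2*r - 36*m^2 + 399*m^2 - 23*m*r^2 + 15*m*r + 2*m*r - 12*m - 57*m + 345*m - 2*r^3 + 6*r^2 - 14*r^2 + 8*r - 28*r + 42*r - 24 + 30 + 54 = 120*m^3 + m^2*(363 - 41*r) + m*(-23*r^2 + 17*r + 276) - 2*r^3 - 8*r^2 + 22*r + 60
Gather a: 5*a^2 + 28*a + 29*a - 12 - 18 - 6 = 5*a^2 + 57*a - 36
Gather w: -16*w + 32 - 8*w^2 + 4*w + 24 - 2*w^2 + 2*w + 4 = -10*w^2 - 10*w + 60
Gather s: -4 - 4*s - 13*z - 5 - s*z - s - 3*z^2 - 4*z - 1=s*(-z - 5) - 3*z^2 - 17*z - 10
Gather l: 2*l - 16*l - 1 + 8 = 7 - 14*l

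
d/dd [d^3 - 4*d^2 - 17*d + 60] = 3*d^2 - 8*d - 17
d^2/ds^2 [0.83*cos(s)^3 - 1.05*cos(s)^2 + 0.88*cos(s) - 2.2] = -1.5025*cos(s) + 2.1*cos(2*s) - 1.8675*cos(3*s)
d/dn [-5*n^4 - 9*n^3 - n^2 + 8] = n*(-20*n^2 - 27*n - 2)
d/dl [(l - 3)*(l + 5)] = 2*l + 2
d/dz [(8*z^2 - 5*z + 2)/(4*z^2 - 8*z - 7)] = (-44*z^2 - 128*z + 51)/(16*z^4 - 64*z^3 + 8*z^2 + 112*z + 49)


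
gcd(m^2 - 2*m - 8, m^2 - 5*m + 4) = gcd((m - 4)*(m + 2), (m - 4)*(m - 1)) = m - 4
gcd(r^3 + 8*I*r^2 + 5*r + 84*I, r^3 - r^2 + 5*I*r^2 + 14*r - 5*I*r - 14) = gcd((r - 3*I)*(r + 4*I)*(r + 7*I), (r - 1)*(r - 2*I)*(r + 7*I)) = r + 7*I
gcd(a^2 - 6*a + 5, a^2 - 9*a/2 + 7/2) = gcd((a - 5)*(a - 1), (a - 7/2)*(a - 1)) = a - 1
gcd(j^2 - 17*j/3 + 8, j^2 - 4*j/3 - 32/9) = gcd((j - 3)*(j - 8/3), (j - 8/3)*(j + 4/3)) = j - 8/3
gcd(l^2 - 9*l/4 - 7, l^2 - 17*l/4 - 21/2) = l + 7/4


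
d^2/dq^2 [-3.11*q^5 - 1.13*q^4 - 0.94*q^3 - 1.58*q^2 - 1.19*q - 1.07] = -62.2*q^3 - 13.56*q^2 - 5.64*q - 3.16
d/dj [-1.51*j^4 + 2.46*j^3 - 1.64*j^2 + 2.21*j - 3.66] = -6.04*j^3 + 7.38*j^2 - 3.28*j + 2.21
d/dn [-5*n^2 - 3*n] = -10*n - 3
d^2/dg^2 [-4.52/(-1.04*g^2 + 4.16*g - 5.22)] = (-9.777664*g^2 + 39.110656*g + 4.52*(2.08*g - 4.16)*(4.16*g - 8.32) - 49.076352)/(1.04*g^2 - 4.16*g + 5.22)^3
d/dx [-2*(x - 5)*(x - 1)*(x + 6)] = 62 - 6*x^2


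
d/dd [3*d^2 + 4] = 6*d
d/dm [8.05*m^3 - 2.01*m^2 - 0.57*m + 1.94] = 24.15*m^2 - 4.02*m - 0.57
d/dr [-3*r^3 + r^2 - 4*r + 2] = -9*r^2 + 2*r - 4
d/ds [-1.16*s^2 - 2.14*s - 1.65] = -2.32*s - 2.14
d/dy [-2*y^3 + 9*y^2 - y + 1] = -6*y^2 + 18*y - 1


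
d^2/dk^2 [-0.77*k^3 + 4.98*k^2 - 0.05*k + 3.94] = 9.96 - 4.62*k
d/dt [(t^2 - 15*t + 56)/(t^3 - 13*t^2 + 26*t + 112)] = -1/(t^2 + 4*t + 4)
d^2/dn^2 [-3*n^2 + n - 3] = -6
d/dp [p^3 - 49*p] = 3*p^2 - 49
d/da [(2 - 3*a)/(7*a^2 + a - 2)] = (-21*a^2 - 3*a + (3*a - 2)*(14*a + 1) + 6)/(7*a^2 + a - 2)^2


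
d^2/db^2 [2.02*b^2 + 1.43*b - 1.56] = 4.04000000000000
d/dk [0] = 0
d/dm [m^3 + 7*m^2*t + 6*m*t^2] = 3*m^2 + 14*m*t + 6*t^2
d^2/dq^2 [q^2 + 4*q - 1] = 2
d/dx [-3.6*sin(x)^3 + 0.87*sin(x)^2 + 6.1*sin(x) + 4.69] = (-10.8*sin(x)^2 + 1.74*sin(x) + 6.1)*cos(x)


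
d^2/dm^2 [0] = 0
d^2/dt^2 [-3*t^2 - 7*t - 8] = -6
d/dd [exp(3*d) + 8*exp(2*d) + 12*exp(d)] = (3*exp(2*d) + 16*exp(d) + 12)*exp(d)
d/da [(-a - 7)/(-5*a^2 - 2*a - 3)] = (5*a^2 + 2*a - 2*(a + 7)*(5*a + 1) + 3)/(5*a^2 + 2*a + 3)^2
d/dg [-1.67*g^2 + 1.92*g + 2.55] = 1.92 - 3.34*g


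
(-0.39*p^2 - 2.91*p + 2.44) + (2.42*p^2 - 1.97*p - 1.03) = 2.03*p^2 - 4.88*p + 1.41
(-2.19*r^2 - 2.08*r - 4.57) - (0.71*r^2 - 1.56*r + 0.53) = -2.9*r^2 - 0.52*r - 5.1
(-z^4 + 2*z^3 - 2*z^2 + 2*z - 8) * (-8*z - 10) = 8*z^5 - 6*z^4 - 4*z^3 + 4*z^2 + 44*z + 80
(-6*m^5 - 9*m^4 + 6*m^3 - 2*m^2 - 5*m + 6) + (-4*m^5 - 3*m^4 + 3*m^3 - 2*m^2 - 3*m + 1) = -10*m^5 - 12*m^4 + 9*m^3 - 4*m^2 - 8*m + 7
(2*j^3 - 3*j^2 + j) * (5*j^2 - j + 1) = 10*j^5 - 17*j^4 + 10*j^3 - 4*j^2 + j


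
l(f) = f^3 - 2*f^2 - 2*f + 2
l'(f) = 3*f^2 - 4*f - 2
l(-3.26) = -47.38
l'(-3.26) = 42.92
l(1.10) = -1.29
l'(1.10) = -2.77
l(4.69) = 51.79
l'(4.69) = 45.23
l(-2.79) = -29.71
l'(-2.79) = 32.51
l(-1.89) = -8.12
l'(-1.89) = 16.28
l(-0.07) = 2.13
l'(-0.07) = -1.71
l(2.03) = -1.94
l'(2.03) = 2.24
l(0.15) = 1.66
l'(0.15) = -2.53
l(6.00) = 134.00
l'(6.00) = 82.00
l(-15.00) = -3793.00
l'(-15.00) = 733.00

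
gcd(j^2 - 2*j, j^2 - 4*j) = j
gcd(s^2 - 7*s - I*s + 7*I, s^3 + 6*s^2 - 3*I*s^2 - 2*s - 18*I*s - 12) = s - I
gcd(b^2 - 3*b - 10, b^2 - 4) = b + 2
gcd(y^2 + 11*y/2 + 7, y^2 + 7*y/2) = y + 7/2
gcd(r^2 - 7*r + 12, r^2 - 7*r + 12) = r^2 - 7*r + 12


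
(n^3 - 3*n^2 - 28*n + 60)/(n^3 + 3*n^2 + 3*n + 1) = (n^3 - 3*n^2 - 28*n + 60)/(n^3 + 3*n^2 + 3*n + 1)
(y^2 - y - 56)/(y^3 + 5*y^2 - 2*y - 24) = (y^2 - y - 56)/(y^3 + 5*y^2 - 2*y - 24)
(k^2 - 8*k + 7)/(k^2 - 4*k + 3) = (k - 7)/(k - 3)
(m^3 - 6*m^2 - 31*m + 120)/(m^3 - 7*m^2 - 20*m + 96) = (m + 5)/(m + 4)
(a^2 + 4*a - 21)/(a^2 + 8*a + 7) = (a - 3)/(a + 1)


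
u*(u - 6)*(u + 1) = u^3 - 5*u^2 - 6*u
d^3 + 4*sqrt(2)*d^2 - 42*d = d*(d - 3*sqrt(2))*(d + 7*sqrt(2))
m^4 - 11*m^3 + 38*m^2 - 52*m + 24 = (m - 6)*(m - 2)^2*(m - 1)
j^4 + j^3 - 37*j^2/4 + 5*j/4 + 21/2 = (j - 2)*(j - 3/2)*(j + 1)*(j + 7/2)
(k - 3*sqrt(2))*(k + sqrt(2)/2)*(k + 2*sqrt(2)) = k^3 - sqrt(2)*k^2/2 - 13*k - 6*sqrt(2)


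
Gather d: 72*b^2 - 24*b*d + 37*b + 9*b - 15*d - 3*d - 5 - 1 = 72*b^2 + 46*b + d*(-24*b - 18) - 6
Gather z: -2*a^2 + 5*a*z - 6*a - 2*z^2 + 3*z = -2*a^2 - 6*a - 2*z^2 + z*(5*a + 3)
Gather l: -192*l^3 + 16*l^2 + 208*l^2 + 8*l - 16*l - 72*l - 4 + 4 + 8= -192*l^3 + 224*l^2 - 80*l + 8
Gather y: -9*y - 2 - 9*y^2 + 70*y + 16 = -9*y^2 + 61*y + 14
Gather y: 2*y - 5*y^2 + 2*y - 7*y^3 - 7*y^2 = -7*y^3 - 12*y^2 + 4*y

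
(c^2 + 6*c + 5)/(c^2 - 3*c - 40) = (c + 1)/(c - 8)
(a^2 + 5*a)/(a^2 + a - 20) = a/(a - 4)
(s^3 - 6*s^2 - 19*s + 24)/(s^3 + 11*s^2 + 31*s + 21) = (s^2 - 9*s + 8)/(s^2 + 8*s + 7)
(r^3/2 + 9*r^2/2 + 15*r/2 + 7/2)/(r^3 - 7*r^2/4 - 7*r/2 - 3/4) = 2*(r^2 + 8*r + 7)/(4*r^2 - 11*r - 3)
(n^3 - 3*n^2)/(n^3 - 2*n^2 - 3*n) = n/(n + 1)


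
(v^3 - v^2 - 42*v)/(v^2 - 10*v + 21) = v*(v + 6)/(v - 3)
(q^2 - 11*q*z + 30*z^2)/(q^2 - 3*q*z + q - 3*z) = (q^2 - 11*q*z + 30*z^2)/(q^2 - 3*q*z + q - 3*z)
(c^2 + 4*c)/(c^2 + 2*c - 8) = c/(c - 2)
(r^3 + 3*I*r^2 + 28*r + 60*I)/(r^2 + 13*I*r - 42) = (r^2 - 3*I*r + 10)/(r + 7*I)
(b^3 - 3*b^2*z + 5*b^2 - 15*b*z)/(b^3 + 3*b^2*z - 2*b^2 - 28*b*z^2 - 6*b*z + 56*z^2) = b*(b^2 - 3*b*z + 5*b - 15*z)/(b^3 + 3*b^2*z - 2*b^2 - 28*b*z^2 - 6*b*z + 56*z^2)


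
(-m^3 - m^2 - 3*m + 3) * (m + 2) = -m^4 - 3*m^3 - 5*m^2 - 3*m + 6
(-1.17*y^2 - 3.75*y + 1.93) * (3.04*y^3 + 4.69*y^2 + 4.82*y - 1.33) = -3.5568*y^5 - 16.8873*y^4 - 17.3597*y^3 - 7.4672*y^2 + 14.2901*y - 2.5669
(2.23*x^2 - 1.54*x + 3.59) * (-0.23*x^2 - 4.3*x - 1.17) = -0.5129*x^4 - 9.2348*x^3 + 3.1872*x^2 - 13.6352*x - 4.2003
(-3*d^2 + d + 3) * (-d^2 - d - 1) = 3*d^4 + 2*d^3 - d^2 - 4*d - 3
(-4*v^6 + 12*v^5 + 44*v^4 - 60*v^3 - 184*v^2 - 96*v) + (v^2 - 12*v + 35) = -4*v^6 + 12*v^5 + 44*v^4 - 60*v^3 - 183*v^2 - 108*v + 35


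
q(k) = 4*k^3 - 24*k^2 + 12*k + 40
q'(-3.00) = 264.00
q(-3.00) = -320.00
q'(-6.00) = 732.00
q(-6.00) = -1760.00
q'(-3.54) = 332.30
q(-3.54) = -480.69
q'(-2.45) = 201.63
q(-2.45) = -192.28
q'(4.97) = 69.85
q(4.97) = -2.13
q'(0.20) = 2.88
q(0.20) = 41.47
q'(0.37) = -4.12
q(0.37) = 41.36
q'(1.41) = -31.82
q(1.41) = 20.42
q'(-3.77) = 363.51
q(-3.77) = -560.68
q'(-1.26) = 91.53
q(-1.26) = -21.22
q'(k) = 12*k^2 - 48*k + 12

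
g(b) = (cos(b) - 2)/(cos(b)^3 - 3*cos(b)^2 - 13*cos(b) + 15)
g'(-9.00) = 0.01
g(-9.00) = -0.12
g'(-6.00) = 11.01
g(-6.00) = -1.63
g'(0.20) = 31.25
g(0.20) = -3.20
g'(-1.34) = -0.09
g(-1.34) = -0.15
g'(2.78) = -0.01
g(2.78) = -0.12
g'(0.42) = 3.37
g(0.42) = -0.78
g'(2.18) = 0.00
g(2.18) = -0.12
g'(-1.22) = -0.13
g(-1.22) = -0.16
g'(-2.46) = 0.01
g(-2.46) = -0.12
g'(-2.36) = 0.00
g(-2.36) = -0.12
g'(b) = (cos(b) - 2)*(3*sin(b)*cos(b)^2 - 6*sin(b)*cos(b) - 13*sin(b))/(cos(b)^3 - 3*cos(b)^2 - 13*cos(b) + 15)^2 - sin(b)/(cos(b)^3 - 3*cos(b)^2 - 13*cos(b) + 15)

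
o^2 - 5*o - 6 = (o - 6)*(o + 1)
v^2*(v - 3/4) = v^3 - 3*v^2/4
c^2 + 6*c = c*(c + 6)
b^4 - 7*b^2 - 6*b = b*(b - 3)*(b + 1)*(b + 2)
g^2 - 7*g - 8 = (g - 8)*(g + 1)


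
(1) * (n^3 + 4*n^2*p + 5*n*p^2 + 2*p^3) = n^3 + 4*n^2*p + 5*n*p^2 + 2*p^3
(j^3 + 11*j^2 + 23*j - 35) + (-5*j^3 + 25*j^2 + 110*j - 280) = -4*j^3 + 36*j^2 + 133*j - 315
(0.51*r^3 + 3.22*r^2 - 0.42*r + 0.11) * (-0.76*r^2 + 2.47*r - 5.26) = -0.3876*r^5 - 1.1875*r^4 + 5.59*r^3 - 18.0582*r^2 + 2.4809*r - 0.5786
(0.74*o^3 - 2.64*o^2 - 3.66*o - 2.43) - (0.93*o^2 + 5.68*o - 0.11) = 0.74*o^3 - 3.57*o^2 - 9.34*o - 2.32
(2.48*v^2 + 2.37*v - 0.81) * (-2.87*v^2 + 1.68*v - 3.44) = -7.1176*v^4 - 2.6355*v^3 - 2.2249*v^2 - 9.5136*v + 2.7864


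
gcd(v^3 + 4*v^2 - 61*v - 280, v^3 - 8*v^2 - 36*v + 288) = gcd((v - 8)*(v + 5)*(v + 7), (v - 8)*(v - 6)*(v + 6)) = v - 8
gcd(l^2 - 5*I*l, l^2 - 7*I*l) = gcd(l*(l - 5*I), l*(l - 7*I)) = l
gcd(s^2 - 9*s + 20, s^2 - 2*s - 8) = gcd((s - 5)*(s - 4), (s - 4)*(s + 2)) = s - 4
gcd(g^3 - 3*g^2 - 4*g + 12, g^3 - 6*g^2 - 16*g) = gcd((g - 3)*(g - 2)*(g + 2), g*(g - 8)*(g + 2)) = g + 2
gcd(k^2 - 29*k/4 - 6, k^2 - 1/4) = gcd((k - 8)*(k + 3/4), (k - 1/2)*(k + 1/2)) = 1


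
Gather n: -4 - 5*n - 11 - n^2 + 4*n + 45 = -n^2 - n + 30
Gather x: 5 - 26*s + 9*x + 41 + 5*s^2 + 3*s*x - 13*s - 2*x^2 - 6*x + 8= 5*s^2 - 39*s - 2*x^2 + x*(3*s + 3) + 54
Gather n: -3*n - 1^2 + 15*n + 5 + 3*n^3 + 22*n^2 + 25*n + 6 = 3*n^3 + 22*n^2 + 37*n + 10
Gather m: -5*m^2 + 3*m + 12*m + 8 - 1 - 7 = -5*m^2 + 15*m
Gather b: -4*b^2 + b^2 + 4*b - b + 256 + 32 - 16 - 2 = -3*b^2 + 3*b + 270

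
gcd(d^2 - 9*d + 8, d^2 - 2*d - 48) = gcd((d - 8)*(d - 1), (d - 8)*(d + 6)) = d - 8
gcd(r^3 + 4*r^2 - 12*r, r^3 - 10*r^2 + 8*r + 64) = 1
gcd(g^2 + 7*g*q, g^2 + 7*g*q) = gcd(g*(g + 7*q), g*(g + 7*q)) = g^2 + 7*g*q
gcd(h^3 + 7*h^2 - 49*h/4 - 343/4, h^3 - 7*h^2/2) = h - 7/2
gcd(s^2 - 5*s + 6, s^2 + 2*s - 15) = s - 3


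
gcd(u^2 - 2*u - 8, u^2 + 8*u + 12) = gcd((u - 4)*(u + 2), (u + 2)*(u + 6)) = u + 2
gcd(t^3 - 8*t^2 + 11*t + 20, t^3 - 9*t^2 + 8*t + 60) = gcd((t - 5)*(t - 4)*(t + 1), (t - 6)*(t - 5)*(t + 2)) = t - 5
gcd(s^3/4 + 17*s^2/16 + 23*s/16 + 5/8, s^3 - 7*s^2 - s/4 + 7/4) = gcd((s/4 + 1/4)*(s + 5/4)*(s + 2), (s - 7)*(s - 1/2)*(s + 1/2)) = 1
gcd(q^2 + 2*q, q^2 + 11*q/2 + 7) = q + 2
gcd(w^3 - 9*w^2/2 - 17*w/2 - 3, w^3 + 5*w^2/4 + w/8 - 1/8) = w^2 + 3*w/2 + 1/2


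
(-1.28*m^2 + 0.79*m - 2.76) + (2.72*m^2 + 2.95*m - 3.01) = 1.44*m^2 + 3.74*m - 5.77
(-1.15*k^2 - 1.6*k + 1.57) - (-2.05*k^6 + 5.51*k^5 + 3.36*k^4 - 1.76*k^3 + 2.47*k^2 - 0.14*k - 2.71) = 2.05*k^6 - 5.51*k^5 - 3.36*k^4 + 1.76*k^3 - 3.62*k^2 - 1.46*k + 4.28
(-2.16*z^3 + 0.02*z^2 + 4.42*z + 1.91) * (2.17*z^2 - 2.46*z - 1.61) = -4.6872*z^5 + 5.357*z^4 + 13.0198*z^3 - 6.7607*z^2 - 11.8148*z - 3.0751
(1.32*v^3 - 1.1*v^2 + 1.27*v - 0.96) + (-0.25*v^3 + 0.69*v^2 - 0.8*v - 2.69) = 1.07*v^3 - 0.41*v^2 + 0.47*v - 3.65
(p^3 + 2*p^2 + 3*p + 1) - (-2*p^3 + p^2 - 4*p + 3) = 3*p^3 + p^2 + 7*p - 2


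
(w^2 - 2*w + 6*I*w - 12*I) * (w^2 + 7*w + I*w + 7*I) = w^4 + 5*w^3 + 7*I*w^3 - 20*w^2 + 35*I*w^2 - 30*w - 98*I*w + 84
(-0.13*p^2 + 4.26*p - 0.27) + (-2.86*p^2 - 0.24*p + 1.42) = -2.99*p^2 + 4.02*p + 1.15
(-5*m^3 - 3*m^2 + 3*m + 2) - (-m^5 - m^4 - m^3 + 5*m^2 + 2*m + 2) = m^5 + m^4 - 4*m^3 - 8*m^2 + m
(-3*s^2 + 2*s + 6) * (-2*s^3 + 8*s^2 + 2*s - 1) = 6*s^5 - 28*s^4 - 2*s^3 + 55*s^2 + 10*s - 6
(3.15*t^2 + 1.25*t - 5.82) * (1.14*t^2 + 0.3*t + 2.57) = 3.591*t^4 + 2.37*t^3 + 1.8357*t^2 + 1.4665*t - 14.9574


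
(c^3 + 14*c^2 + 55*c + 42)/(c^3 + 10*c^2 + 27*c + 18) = (c + 7)/(c + 3)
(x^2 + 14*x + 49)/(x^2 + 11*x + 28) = (x + 7)/(x + 4)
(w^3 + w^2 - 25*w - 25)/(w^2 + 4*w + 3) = (w^2 - 25)/(w + 3)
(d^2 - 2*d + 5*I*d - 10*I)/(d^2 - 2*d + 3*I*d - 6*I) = (d + 5*I)/(d + 3*I)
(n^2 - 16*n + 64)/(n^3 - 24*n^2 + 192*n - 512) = 1/(n - 8)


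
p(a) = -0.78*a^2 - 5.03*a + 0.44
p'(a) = -1.56*a - 5.03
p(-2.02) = 7.42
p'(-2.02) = -1.88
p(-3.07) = 8.53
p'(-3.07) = -0.24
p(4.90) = -42.93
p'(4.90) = -12.67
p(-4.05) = 8.02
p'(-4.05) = 1.29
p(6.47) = -64.76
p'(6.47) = -15.12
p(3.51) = -26.82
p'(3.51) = -10.51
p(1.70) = -10.37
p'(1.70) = -7.68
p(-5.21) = 5.47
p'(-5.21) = 3.10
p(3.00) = -21.67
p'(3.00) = -9.71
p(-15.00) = -99.61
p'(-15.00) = 18.37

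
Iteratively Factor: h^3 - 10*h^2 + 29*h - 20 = (h - 5)*(h^2 - 5*h + 4) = (h - 5)*(h - 1)*(h - 4)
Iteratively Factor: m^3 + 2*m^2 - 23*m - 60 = (m - 5)*(m^2 + 7*m + 12) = (m - 5)*(m + 3)*(m + 4)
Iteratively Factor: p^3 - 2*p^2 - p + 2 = (p + 1)*(p^2 - 3*p + 2) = (p - 2)*(p + 1)*(p - 1)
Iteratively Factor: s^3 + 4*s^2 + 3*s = (s + 1)*(s^2 + 3*s) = (s + 1)*(s + 3)*(s)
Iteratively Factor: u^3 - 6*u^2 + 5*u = (u)*(u^2 - 6*u + 5) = u*(u - 5)*(u - 1)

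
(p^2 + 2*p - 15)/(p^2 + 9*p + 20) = (p - 3)/(p + 4)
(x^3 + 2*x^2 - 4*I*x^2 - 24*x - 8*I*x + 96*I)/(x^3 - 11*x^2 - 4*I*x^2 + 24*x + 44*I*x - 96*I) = (x^2 + 2*x - 24)/(x^2 - 11*x + 24)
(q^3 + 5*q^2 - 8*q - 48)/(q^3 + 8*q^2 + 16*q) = (q - 3)/q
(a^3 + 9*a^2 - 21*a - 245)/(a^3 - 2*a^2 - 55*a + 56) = (a^2 + 2*a - 35)/(a^2 - 9*a + 8)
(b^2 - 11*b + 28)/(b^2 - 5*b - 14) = (b - 4)/(b + 2)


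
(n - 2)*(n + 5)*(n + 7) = n^3 + 10*n^2 + 11*n - 70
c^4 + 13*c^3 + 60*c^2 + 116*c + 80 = (c + 2)^2*(c + 4)*(c + 5)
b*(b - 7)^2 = b^3 - 14*b^2 + 49*b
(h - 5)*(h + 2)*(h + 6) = h^3 + 3*h^2 - 28*h - 60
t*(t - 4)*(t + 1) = t^3 - 3*t^2 - 4*t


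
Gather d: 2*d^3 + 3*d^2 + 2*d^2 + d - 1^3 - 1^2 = 2*d^3 + 5*d^2 + d - 2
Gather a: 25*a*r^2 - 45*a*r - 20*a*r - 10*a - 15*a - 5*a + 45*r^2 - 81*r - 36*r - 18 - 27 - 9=a*(25*r^2 - 65*r - 30) + 45*r^2 - 117*r - 54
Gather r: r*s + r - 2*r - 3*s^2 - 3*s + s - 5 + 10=r*(s - 1) - 3*s^2 - 2*s + 5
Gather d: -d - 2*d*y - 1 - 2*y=d*(-2*y - 1) - 2*y - 1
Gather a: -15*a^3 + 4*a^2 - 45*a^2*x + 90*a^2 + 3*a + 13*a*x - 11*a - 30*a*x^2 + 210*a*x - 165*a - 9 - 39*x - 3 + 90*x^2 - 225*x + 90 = -15*a^3 + a^2*(94 - 45*x) + a*(-30*x^2 + 223*x - 173) + 90*x^2 - 264*x + 78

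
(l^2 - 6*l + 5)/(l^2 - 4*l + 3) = (l - 5)/(l - 3)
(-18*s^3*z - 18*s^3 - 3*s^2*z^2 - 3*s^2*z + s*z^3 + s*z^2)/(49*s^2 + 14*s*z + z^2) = s*(-18*s^2*z - 18*s^2 - 3*s*z^2 - 3*s*z + z^3 + z^2)/(49*s^2 + 14*s*z + z^2)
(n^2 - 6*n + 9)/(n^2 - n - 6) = (n - 3)/(n + 2)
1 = 1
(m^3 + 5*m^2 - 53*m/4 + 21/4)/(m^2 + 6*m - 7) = (m^2 - 2*m + 3/4)/(m - 1)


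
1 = 1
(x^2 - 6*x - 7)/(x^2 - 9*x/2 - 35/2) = 2*(x + 1)/(2*x + 5)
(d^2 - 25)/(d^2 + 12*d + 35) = (d - 5)/(d + 7)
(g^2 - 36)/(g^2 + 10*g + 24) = (g - 6)/(g + 4)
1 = 1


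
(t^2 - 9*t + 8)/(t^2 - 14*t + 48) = (t - 1)/(t - 6)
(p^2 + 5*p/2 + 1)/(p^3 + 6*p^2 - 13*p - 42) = (p + 1/2)/(p^2 + 4*p - 21)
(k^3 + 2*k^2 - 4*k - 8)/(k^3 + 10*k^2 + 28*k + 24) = (k - 2)/(k + 6)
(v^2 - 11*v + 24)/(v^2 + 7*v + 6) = (v^2 - 11*v + 24)/(v^2 + 7*v + 6)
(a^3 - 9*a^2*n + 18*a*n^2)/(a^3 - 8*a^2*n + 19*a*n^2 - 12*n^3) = a*(a - 6*n)/(a^2 - 5*a*n + 4*n^2)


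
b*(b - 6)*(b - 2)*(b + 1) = b^4 - 7*b^3 + 4*b^2 + 12*b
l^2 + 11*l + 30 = (l + 5)*(l + 6)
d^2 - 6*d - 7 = (d - 7)*(d + 1)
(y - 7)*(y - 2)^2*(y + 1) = y^4 - 10*y^3 + 21*y^2 + 4*y - 28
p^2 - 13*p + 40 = (p - 8)*(p - 5)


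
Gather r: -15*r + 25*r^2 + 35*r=25*r^2 + 20*r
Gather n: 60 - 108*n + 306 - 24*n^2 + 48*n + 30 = -24*n^2 - 60*n + 396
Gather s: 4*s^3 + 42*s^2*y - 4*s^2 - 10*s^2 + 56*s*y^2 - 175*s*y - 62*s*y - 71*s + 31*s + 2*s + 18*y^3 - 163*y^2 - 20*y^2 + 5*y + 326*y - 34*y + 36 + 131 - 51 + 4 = 4*s^3 + s^2*(42*y - 14) + s*(56*y^2 - 237*y - 38) + 18*y^3 - 183*y^2 + 297*y + 120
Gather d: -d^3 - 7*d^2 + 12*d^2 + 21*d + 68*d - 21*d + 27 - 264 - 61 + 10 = -d^3 + 5*d^2 + 68*d - 288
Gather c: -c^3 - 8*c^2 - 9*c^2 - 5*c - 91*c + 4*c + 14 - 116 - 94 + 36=-c^3 - 17*c^2 - 92*c - 160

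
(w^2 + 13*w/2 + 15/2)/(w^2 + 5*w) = (w + 3/2)/w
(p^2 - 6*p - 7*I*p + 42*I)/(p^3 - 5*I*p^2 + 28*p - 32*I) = (p^2 - 6*p - 7*I*p + 42*I)/(p^3 - 5*I*p^2 + 28*p - 32*I)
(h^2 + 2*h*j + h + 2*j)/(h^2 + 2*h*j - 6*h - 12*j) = (h + 1)/(h - 6)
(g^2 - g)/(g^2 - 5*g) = (g - 1)/(g - 5)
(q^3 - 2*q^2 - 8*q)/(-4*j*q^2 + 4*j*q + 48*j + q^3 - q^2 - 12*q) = q*(q + 2)/(-4*j*q - 12*j + q^2 + 3*q)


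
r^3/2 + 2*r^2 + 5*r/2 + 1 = (r/2 + 1)*(r + 1)^2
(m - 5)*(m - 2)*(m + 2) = m^3 - 5*m^2 - 4*m + 20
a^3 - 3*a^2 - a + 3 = (a - 3)*(a - 1)*(a + 1)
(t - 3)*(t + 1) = t^2 - 2*t - 3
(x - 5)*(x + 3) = x^2 - 2*x - 15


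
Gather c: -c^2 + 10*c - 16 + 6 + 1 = -c^2 + 10*c - 9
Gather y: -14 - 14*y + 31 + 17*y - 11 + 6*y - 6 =9*y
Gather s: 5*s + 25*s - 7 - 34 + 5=30*s - 36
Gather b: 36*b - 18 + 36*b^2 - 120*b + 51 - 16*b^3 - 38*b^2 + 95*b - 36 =-16*b^3 - 2*b^2 + 11*b - 3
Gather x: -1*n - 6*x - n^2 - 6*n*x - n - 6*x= -n^2 - 2*n + x*(-6*n - 12)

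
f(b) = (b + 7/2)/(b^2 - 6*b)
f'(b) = (6 - 2*b)*(b + 7/2)/(b^2 - 6*b)^2 + 1/(b^2 - 6*b) = (-b^2 - 7*b + 21)/(b^2*(b^2 - 12*b + 36))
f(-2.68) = 0.04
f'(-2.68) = 0.06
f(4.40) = -1.12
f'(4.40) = -0.59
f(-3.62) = -0.00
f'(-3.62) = 0.03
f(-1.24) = 0.25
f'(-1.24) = 0.35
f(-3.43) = 0.00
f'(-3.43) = 0.03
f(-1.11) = 0.30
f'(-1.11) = 0.44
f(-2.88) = 0.02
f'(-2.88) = 0.05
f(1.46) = -0.75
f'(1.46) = 0.20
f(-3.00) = 0.02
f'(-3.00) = 0.05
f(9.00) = 0.46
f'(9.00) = -0.17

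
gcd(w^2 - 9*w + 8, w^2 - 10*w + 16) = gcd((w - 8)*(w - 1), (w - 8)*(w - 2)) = w - 8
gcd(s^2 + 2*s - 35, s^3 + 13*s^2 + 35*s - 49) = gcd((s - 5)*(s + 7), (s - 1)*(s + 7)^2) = s + 7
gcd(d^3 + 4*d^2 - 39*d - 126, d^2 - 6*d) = d - 6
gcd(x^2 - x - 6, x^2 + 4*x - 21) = x - 3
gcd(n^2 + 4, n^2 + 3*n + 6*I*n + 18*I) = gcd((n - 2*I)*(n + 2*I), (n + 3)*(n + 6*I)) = 1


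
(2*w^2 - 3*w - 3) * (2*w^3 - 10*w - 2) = 4*w^5 - 6*w^4 - 26*w^3 + 26*w^2 + 36*w + 6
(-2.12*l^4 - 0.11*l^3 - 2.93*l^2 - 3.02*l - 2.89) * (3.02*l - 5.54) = -6.4024*l^5 + 11.4126*l^4 - 8.2392*l^3 + 7.1118*l^2 + 8.003*l + 16.0106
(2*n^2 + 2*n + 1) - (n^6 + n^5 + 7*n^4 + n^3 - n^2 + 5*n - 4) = -n^6 - n^5 - 7*n^4 - n^3 + 3*n^2 - 3*n + 5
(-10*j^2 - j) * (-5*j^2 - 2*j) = 50*j^4 + 25*j^3 + 2*j^2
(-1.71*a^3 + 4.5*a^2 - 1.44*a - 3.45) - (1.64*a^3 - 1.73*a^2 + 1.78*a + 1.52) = -3.35*a^3 + 6.23*a^2 - 3.22*a - 4.97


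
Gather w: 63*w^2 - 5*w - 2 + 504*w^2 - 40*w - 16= 567*w^2 - 45*w - 18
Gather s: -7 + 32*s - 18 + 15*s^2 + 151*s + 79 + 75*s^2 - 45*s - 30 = 90*s^2 + 138*s + 24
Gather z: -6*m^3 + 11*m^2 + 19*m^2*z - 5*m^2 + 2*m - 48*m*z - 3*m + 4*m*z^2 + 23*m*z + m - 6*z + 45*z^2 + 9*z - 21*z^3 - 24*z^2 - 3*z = -6*m^3 + 6*m^2 - 21*z^3 + z^2*(4*m + 21) + z*(19*m^2 - 25*m)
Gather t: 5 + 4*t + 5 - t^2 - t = -t^2 + 3*t + 10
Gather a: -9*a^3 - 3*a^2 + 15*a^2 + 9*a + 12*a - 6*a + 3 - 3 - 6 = -9*a^3 + 12*a^2 + 15*a - 6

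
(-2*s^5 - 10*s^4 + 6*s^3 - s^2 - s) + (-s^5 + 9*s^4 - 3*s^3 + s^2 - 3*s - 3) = -3*s^5 - s^4 + 3*s^3 - 4*s - 3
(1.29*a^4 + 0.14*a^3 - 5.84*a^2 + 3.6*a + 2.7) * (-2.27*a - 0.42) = -2.9283*a^5 - 0.8596*a^4 + 13.198*a^3 - 5.7192*a^2 - 7.641*a - 1.134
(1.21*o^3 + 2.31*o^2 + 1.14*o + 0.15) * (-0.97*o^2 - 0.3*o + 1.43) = -1.1737*o^5 - 2.6037*o^4 - 0.0684999999999999*o^3 + 2.8158*o^2 + 1.5852*o + 0.2145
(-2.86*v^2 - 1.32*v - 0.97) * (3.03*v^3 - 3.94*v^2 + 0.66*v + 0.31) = -8.6658*v^5 + 7.2688*v^4 + 0.3741*v^3 + 2.064*v^2 - 1.0494*v - 0.3007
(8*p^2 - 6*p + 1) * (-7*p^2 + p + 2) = -56*p^4 + 50*p^3 + 3*p^2 - 11*p + 2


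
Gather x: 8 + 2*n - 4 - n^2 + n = -n^2 + 3*n + 4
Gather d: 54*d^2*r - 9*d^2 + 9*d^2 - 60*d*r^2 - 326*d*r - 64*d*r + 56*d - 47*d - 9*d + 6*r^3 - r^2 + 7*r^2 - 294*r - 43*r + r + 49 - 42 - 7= 54*d^2*r + d*(-60*r^2 - 390*r) + 6*r^3 + 6*r^2 - 336*r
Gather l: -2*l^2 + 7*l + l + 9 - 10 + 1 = -2*l^2 + 8*l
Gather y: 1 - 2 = -1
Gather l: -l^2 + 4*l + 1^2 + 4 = -l^2 + 4*l + 5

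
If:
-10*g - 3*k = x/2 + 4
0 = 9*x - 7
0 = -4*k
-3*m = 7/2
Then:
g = -79/180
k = 0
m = -7/6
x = 7/9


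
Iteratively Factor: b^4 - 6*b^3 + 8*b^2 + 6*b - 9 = (b - 1)*(b^3 - 5*b^2 + 3*b + 9) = (b - 1)*(b + 1)*(b^2 - 6*b + 9) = (b - 3)*(b - 1)*(b + 1)*(b - 3)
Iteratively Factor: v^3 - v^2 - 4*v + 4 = (v - 2)*(v^2 + v - 2) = (v - 2)*(v + 2)*(v - 1)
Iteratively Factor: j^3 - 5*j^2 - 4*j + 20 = (j + 2)*(j^2 - 7*j + 10) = (j - 5)*(j + 2)*(j - 2)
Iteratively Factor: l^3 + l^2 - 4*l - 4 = (l + 1)*(l^2 - 4) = (l - 2)*(l + 1)*(l + 2)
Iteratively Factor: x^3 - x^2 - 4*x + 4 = (x - 2)*(x^2 + x - 2) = (x - 2)*(x - 1)*(x + 2)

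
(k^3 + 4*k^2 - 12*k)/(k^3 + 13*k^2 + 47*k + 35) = k*(k^2 + 4*k - 12)/(k^3 + 13*k^2 + 47*k + 35)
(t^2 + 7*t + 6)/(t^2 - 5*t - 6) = (t + 6)/(t - 6)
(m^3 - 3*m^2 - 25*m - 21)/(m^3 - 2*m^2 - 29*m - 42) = (m + 1)/(m + 2)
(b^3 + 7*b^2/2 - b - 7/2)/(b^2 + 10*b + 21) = (b^3 + 7*b^2/2 - b - 7/2)/(b^2 + 10*b + 21)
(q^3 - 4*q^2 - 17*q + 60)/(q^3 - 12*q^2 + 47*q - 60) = (q + 4)/(q - 4)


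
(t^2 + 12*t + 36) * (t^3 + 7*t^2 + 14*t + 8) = t^5 + 19*t^4 + 134*t^3 + 428*t^2 + 600*t + 288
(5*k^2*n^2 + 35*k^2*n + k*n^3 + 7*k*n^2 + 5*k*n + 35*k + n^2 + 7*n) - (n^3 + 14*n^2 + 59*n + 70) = 5*k^2*n^2 + 35*k^2*n + k*n^3 + 7*k*n^2 + 5*k*n + 35*k - n^3 - 13*n^2 - 52*n - 70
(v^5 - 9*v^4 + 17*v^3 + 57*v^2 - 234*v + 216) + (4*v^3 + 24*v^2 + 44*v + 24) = v^5 - 9*v^4 + 21*v^3 + 81*v^2 - 190*v + 240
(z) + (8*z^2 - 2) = 8*z^2 + z - 2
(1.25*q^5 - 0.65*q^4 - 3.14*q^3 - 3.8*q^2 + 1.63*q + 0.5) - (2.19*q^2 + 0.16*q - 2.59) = 1.25*q^5 - 0.65*q^4 - 3.14*q^3 - 5.99*q^2 + 1.47*q + 3.09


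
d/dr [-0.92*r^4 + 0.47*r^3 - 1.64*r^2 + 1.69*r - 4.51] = -3.68*r^3 + 1.41*r^2 - 3.28*r + 1.69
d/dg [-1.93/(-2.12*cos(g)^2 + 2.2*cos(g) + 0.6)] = (8.1832*cos(g) - 4.246)*sin(g)/(-2.12*cos(g)^2 + 2.2*cos(g) + 0.6)^2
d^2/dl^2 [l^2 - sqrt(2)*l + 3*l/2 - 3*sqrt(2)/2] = 2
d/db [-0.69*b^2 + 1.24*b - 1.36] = 1.24 - 1.38*b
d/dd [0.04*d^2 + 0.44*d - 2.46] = 0.08*d + 0.44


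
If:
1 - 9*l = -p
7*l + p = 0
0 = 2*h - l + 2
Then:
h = -31/32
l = 1/16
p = -7/16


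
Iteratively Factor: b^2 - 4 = (b - 2)*(b + 2)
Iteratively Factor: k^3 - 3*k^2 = (k)*(k^2 - 3*k) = k^2*(k - 3)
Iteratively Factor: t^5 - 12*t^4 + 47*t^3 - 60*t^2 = (t - 5)*(t^4 - 7*t^3 + 12*t^2) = (t - 5)*(t - 4)*(t^3 - 3*t^2) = t*(t - 5)*(t - 4)*(t^2 - 3*t) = t*(t - 5)*(t - 4)*(t - 3)*(t)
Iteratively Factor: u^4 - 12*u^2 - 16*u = (u)*(u^3 - 12*u - 16) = u*(u - 4)*(u^2 + 4*u + 4) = u*(u - 4)*(u + 2)*(u + 2)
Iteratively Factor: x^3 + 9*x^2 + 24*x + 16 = (x + 1)*(x^2 + 8*x + 16) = (x + 1)*(x + 4)*(x + 4)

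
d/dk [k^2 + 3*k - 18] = 2*k + 3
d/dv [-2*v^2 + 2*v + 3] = 2 - 4*v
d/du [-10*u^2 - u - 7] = -20*u - 1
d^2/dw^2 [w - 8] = 0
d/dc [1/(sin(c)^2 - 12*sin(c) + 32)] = 2*(6 - sin(c))*cos(c)/(sin(c)^2 - 12*sin(c) + 32)^2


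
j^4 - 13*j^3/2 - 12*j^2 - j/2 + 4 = (j - 8)*(j - 1/2)*(j + 1)^2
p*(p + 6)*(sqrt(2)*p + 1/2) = sqrt(2)*p^3 + p^2/2 + 6*sqrt(2)*p^2 + 3*p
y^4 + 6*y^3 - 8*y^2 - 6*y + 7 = (y - 1)^2*(y + 1)*(y + 7)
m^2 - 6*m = m*(m - 6)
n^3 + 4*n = n*(n - 2*I)*(n + 2*I)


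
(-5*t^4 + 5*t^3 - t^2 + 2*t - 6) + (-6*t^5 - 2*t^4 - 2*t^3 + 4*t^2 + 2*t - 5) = -6*t^5 - 7*t^4 + 3*t^3 + 3*t^2 + 4*t - 11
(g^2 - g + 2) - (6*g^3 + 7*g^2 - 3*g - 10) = -6*g^3 - 6*g^2 + 2*g + 12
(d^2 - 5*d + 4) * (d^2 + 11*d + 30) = d^4 + 6*d^3 - 21*d^2 - 106*d + 120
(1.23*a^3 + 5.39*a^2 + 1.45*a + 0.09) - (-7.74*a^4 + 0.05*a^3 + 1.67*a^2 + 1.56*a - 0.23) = 7.74*a^4 + 1.18*a^3 + 3.72*a^2 - 0.11*a + 0.32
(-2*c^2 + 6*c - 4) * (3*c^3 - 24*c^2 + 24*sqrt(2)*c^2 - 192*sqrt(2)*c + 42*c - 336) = -6*c^5 - 48*sqrt(2)*c^4 + 66*c^4 - 240*c^3 + 528*sqrt(2)*c^3 - 1248*sqrt(2)*c^2 + 1020*c^2 - 2184*c + 768*sqrt(2)*c + 1344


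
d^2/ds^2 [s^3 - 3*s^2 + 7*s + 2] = 6*s - 6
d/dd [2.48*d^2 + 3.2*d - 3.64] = 4.96*d + 3.2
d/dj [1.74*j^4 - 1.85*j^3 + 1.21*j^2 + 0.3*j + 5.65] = 6.96*j^3 - 5.55*j^2 + 2.42*j + 0.3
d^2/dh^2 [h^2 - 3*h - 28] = 2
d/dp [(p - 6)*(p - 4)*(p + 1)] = 3*p^2 - 18*p + 14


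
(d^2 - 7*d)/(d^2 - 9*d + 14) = d/(d - 2)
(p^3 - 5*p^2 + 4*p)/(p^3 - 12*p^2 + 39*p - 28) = p/(p - 7)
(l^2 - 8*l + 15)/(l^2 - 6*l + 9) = (l - 5)/(l - 3)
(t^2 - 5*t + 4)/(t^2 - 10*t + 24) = (t - 1)/(t - 6)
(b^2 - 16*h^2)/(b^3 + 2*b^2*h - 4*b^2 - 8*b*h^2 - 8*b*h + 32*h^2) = (b - 4*h)/(b^2 - 2*b*h - 4*b + 8*h)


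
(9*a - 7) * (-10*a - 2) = -90*a^2 + 52*a + 14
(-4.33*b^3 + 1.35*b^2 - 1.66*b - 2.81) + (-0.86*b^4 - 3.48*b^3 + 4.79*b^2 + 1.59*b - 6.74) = -0.86*b^4 - 7.81*b^3 + 6.14*b^2 - 0.0699999999999998*b - 9.55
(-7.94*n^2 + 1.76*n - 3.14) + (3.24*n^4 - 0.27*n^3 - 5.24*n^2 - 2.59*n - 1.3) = 3.24*n^4 - 0.27*n^3 - 13.18*n^2 - 0.83*n - 4.44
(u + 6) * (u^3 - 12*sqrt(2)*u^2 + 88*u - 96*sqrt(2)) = u^4 - 12*sqrt(2)*u^3 + 6*u^3 - 72*sqrt(2)*u^2 + 88*u^2 - 96*sqrt(2)*u + 528*u - 576*sqrt(2)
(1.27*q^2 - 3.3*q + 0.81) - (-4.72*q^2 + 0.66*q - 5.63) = 5.99*q^2 - 3.96*q + 6.44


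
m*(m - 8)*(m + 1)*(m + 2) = m^4 - 5*m^3 - 22*m^2 - 16*m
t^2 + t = t*(t + 1)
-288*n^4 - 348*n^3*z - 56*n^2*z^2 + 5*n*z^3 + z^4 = (-8*n + z)*(n + z)*(6*n + z)^2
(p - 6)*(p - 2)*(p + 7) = p^3 - p^2 - 44*p + 84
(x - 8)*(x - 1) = x^2 - 9*x + 8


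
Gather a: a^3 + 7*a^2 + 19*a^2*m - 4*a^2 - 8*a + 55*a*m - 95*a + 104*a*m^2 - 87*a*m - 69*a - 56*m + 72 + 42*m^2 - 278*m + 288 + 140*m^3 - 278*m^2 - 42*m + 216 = a^3 + a^2*(19*m + 3) + a*(104*m^2 - 32*m - 172) + 140*m^3 - 236*m^2 - 376*m + 576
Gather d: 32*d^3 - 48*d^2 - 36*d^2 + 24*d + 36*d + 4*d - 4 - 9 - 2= 32*d^3 - 84*d^2 + 64*d - 15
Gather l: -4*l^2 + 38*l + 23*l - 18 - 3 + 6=-4*l^2 + 61*l - 15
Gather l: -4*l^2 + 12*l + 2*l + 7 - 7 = -4*l^2 + 14*l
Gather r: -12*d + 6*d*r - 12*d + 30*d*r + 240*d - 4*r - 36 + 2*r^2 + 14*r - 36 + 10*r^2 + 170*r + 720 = 216*d + 12*r^2 + r*(36*d + 180) + 648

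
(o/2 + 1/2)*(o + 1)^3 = o^4/2 + 2*o^3 + 3*o^2 + 2*o + 1/2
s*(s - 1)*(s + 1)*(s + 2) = s^4 + 2*s^3 - s^2 - 2*s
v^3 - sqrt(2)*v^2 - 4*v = v*(v - 2*sqrt(2))*(v + sqrt(2))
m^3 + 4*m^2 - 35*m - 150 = (m - 6)*(m + 5)^2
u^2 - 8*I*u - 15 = (u - 5*I)*(u - 3*I)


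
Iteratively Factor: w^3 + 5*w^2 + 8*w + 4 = (w + 2)*(w^2 + 3*w + 2) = (w + 1)*(w + 2)*(w + 2)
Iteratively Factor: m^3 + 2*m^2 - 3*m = (m - 1)*(m^2 + 3*m) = m*(m - 1)*(m + 3)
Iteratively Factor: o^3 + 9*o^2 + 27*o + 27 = (o + 3)*(o^2 + 6*o + 9) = (o + 3)^2*(o + 3)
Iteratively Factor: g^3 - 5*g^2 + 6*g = (g)*(g^2 - 5*g + 6) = g*(g - 3)*(g - 2)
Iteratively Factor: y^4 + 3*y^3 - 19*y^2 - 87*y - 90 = (y + 3)*(y^3 - 19*y - 30) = (y - 5)*(y + 3)*(y^2 + 5*y + 6) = (y - 5)*(y + 3)^2*(y + 2)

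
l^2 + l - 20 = (l - 4)*(l + 5)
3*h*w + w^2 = w*(3*h + w)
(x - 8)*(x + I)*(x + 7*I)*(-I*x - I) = -I*x^4 + 8*x^3 + 7*I*x^3 - 56*x^2 + 15*I*x^2 - 64*x - 49*I*x - 56*I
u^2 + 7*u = u*(u + 7)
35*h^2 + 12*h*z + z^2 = (5*h + z)*(7*h + z)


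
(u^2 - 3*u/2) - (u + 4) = u^2 - 5*u/2 - 4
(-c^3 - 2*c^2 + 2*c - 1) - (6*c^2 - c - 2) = -c^3 - 8*c^2 + 3*c + 1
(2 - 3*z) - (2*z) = 2 - 5*z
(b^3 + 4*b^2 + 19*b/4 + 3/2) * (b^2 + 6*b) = b^5 + 10*b^4 + 115*b^3/4 + 30*b^2 + 9*b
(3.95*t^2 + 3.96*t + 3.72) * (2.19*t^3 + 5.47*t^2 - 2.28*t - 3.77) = 8.6505*t^5 + 30.2789*t^4 + 20.802*t^3 - 3.5719*t^2 - 23.4108*t - 14.0244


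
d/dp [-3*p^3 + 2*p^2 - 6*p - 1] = -9*p^2 + 4*p - 6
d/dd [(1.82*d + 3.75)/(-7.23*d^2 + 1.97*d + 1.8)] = (13.1586*d^2 + 54.225*d - 4.1115)/(52.2729*d^4 - 28.4862*d^3 - 22.1471*d^2 + 7.092*d + 3.24)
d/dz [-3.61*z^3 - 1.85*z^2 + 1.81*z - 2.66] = -10.83*z^2 - 3.7*z + 1.81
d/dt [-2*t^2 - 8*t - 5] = -4*t - 8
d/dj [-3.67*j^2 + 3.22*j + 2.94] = 3.22 - 7.34*j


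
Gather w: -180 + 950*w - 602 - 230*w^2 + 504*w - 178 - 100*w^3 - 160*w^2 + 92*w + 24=-100*w^3 - 390*w^2 + 1546*w - 936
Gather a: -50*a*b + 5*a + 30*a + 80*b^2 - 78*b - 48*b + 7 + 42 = a*(35 - 50*b) + 80*b^2 - 126*b + 49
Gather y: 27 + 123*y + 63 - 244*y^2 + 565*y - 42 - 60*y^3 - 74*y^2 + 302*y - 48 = -60*y^3 - 318*y^2 + 990*y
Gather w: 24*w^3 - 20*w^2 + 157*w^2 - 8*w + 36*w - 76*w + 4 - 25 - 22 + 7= 24*w^3 + 137*w^2 - 48*w - 36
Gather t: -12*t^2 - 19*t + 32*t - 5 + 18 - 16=-12*t^2 + 13*t - 3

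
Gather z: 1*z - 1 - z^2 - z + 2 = 1 - z^2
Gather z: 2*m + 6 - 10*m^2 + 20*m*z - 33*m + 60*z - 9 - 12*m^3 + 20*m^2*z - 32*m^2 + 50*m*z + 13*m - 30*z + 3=-12*m^3 - 42*m^2 - 18*m + z*(20*m^2 + 70*m + 30)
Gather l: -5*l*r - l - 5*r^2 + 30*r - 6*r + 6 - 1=l*(-5*r - 1) - 5*r^2 + 24*r + 5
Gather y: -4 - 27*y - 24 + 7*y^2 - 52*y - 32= 7*y^2 - 79*y - 60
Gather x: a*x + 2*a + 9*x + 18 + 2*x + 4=2*a + x*(a + 11) + 22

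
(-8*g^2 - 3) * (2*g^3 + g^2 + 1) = -16*g^5 - 8*g^4 - 6*g^3 - 11*g^2 - 3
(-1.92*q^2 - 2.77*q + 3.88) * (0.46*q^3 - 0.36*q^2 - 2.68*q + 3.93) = -0.8832*q^5 - 0.583*q^4 + 7.9276*q^3 - 1.5188*q^2 - 21.2845*q + 15.2484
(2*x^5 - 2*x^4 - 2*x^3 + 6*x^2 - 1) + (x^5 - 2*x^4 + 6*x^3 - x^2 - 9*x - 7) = 3*x^5 - 4*x^4 + 4*x^3 + 5*x^2 - 9*x - 8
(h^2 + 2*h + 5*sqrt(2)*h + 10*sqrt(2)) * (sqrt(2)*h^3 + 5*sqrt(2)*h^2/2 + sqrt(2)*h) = sqrt(2)*h^5 + 9*sqrt(2)*h^4/2 + 10*h^4 + 6*sqrt(2)*h^3 + 45*h^3 + 2*sqrt(2)*h^2 + 60*h^2 + 20*h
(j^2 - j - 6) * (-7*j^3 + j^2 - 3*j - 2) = -7*j^5 + 8*j^4 + 38*j^3 - 5*j^2 + 20*j + 12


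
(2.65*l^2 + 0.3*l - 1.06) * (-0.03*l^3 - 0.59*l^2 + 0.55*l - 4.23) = -0.0795*l^5 - 1.5725*l^4 + 1.3123*l^3 - 10.4191*l^2 - 1.852*l + 4.4838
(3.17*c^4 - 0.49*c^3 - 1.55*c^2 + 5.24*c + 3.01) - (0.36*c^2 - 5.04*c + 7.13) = 3.17*c^4 - 0.49*c^3 - 1.91*c^2 + 10.28*c - 4.12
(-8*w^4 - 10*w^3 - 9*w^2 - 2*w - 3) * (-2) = 16*w^4 + 20*w^3 + 18*w^2 + 4*w + 6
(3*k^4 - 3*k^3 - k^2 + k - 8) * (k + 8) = 3*k^5 + 21*k^4 - 25*k^3 - 7*k^2 - 64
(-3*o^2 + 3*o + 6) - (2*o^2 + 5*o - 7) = -5*o^2 - 2*o + 13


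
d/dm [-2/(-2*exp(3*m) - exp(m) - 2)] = (-12*exp(2*m) - 2)*exp(m)/(2*exp(3*m) + exp(m) + 2)^2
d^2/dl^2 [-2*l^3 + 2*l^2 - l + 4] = 4 - 12*l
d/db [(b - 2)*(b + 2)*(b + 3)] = 3*b^2 + 6*b - 4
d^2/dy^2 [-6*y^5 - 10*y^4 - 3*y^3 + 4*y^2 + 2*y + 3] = -120*y^3 - 120*y^2 - 18*y + 8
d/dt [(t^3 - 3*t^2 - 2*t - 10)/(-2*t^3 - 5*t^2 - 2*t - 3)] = (-11*t^4 - 12*t^3 - 73*t^2 - 82*t - 14)/(4*t^6 + 20*t^5 + 33*t^4 + 32*t^3 + 34*t^2 + 12*t + 9)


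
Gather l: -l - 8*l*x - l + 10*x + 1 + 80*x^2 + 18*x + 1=l*(-8*x - 2) + 80*x^2 + 28*x + 2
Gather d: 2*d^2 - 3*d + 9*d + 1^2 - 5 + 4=2*d^2 + 6*d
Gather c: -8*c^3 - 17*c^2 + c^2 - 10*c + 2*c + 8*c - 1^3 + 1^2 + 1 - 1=-8*c^3 - 16*c^2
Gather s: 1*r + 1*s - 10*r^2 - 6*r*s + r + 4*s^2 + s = -10*r^2 + 2*r + 4*s^2 + s*(2 - 6*r)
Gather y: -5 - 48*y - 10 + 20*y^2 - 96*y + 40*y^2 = 60*y^2 - 144*y - 15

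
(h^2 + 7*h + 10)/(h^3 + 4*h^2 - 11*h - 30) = 1/(h - 3)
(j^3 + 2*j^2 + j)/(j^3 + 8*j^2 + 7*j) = (j + 1)/(j + 7)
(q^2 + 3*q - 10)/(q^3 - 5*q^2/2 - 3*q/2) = 2*(-q^2 - 3*q + 10)/(q*(-2*q^2 + 5*q + 3))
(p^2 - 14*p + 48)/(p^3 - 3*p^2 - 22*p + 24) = (p - 8)/(p^2 + 3*p - 4)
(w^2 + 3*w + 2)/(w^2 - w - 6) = (w + 1)/(w - 3)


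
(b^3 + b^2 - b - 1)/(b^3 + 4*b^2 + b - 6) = (b^2 + 2*b + 1)/(b^2 + 5*b + 6)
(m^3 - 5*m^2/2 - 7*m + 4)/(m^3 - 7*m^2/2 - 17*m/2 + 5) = (m - 4)/(m - 5)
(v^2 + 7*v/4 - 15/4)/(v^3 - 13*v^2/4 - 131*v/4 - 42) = (4*v - 5)/(4*v^2 - 25*v - 56)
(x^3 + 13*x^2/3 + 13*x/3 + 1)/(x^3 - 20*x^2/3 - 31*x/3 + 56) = (3*x^2 + 4*x + 1)/(3*x^2 - 29*x + 56)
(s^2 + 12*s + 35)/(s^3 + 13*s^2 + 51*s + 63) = (s + 5)/(s^2 + 6*s + 9)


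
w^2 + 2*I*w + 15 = (w - 3*I)*(w + 5*I)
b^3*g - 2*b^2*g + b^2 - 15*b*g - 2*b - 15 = (b - 5)*(b + 3)*(b*g + 1)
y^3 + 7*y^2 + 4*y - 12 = (y - 1)*(y + 2)*(y + 6)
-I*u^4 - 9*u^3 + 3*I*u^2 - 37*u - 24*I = (u - 8*I)*(u - 3*I)*(u + I)*(-I*u + 1)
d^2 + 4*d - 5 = (d - 1)*(d + 5)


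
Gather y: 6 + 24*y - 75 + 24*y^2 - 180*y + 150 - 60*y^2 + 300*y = -36*y^2 + 144*y + 81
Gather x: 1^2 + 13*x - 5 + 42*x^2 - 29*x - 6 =42*x^2 - 16*x - 10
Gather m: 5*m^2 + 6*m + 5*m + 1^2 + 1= 5*m^2 + 11*m + 2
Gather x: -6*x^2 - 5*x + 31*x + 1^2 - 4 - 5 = -6*x^2 + 26*x - 8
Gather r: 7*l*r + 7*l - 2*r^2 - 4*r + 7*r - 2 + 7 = 7*l - 2*r^2 + r*(7*l + 3) + 5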